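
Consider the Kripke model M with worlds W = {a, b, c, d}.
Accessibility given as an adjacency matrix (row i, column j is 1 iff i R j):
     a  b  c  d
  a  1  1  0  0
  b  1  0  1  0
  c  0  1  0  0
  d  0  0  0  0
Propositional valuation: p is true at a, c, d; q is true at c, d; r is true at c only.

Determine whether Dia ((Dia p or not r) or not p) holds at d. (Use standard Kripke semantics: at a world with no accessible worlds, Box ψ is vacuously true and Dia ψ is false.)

At d: no accessible worlds, so Dia ((Dia p or not r) or not p) is false.

No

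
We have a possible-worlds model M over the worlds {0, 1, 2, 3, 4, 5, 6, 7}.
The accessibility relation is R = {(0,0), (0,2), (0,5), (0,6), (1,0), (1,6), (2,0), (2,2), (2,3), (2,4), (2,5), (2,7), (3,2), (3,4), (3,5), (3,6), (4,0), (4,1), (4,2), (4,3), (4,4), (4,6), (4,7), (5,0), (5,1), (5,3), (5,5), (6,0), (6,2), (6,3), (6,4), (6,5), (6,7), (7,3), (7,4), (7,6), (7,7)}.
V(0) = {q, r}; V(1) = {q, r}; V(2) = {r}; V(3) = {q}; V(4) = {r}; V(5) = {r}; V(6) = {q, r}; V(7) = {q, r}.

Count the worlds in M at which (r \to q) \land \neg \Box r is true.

2

Recall that \Box ψ holds at a world iff ψ holds at every accessible world, and \Diamond ψ holds iff ψ holds at some accessible world.
Let φ = (r \to q) \land \neg \Box r. Evaluate φ at each world:
  0 (successors {0, 2, 5, 6}): φ is false.
  1 (successors {0, 6}): φ is false.
  2 (successors {0, 2, 3, 4, 5, 7}): φ is false.
  3 (successors {2, 4, 5, 6}): φ is false.
  4 (successors {0, 1, 2, 3, 4, 6, 7}): φ is false.
  5 (successors {0, 1, 3, 5}): φ is false.
  6 (successors {0, 2, 3, 4, 5, 7}): φ is true.
  7 (successors {3, 4, 6, 7}): φ is true.
For instance, at 6:
  At 6: r \to q is true, \neg \Box r is true, so (r \to q) \land \neg \Box r is true.
    At 6: \Box r is false, so \neg \Box r is true.
      At 6: \Box r requires r at every successor {0, 2, 3, 4, 5, 7}.
        r fails at 3, so \Box r is false at 6.
Satisfying worlds: {6, 7}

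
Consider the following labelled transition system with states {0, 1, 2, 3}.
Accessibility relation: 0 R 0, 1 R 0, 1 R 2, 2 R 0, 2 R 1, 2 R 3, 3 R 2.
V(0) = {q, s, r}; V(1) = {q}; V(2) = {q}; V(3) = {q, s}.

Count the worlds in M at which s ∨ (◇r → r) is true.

2

Let φ = s ∨ (◇r → r). Evaluate φ at each world:
  0 (successors {0}): φ is true.
  1 (successors {0, 2}): φ is false.
  2 (successors {0, 1, 3}): φ is false.
  3 (successors {2}): φ is true.
For instance, at 3:
  At 3: s is true, ◇r → r is true, so s ∨ (◇r → r) is true.
    At 3: ◇r is false, r is false, so ◇r → r is true.
      At 3: ◇r requires r at some successor in {2}.
        At 2: r is false.
      So ◇r is false at 3.
Satisfying worlds: {0, 3}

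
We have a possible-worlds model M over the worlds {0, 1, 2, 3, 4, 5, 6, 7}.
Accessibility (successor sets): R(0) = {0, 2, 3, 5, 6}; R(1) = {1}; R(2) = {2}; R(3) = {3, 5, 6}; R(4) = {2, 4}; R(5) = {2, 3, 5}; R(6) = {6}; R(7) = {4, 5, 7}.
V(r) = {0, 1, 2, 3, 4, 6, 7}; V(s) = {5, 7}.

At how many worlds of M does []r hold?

Let φ = []r. Evaluate φ at each world:
  0 (successors {0, 2, 3, 5, 6}): φ is false.
  1 (successors {1}): φ is true.
  2 (successors {2}): φ is true.
  3 (successors {3, 5, 6}): φ is false.
  4 (successors {2, 4}): φ is true.
  5 (successors {2, 3, 5}): φ is false.
  6 (successors {6}): φ is true.
  7 (successors {4, 5, 7}): φ is false.
For instance, at 1:
  At 1: []r requires r at every successor {1}.
    At 1: r is true.
  So []r is true at 1.
Satisfying worlds: {1, 2, 4, 6}

4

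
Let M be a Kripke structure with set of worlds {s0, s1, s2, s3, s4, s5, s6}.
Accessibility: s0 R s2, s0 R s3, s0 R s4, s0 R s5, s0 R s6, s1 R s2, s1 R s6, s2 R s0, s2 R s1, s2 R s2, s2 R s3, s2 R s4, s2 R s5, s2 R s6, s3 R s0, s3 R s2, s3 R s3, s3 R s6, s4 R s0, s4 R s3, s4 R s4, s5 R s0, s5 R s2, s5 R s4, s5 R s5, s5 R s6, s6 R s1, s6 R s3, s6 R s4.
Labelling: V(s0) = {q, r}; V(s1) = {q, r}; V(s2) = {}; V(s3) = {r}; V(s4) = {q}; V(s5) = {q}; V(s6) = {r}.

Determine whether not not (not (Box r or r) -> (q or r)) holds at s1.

At s1: not (not (Box r or r) -> (q or r)) is false, so not not (not (Box r or r) -> (q or r)) is true.
  At s1: not (Box r or r) -> (q or r) is true, so not (not (Box r or r) -> (q or r)) is false.
    At s1: not (Box r or r) is false, q or r is true, so not (Box r or r) -> (q or r) is true.
      At s1: Box r or r is true, so not (Box r or r) is false.

Yes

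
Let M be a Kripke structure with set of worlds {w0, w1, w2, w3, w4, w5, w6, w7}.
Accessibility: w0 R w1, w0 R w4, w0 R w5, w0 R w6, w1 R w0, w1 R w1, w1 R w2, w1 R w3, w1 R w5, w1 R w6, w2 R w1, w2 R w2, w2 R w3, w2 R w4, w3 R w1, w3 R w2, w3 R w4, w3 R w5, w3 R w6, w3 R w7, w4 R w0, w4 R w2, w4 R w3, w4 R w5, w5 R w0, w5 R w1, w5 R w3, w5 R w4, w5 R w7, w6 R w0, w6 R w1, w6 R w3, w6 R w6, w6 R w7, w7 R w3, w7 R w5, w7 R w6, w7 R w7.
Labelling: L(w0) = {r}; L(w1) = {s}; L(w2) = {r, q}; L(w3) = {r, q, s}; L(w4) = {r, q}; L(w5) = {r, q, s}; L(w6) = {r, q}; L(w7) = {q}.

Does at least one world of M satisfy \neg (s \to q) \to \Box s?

Let φ = \neg (s \to q) \to \Box s. Evaluate φ at each world:
  w0 (successors {w1, w4, w5, w6}): φ is true.
  w1 (successors {w0, w1, w2, w3, w5, w6}): φ is false.
  w2 (successors {w1, w2, w3, w4}): φ is true.
  w3 (successors {w1, w2, w4, w5, w6, w7}): φ is true.
  w4 (successors {w0, w2, w3, w5}): φ is true.
  w5 (successors {w0, w1, w3, w4, w7}): φ is true.
  w6 (successors {w0, w1, w3, w6, w7}): φ is true.
  w7 (successors {w3, w5, w6, w7}): φ is true.
Detail at w0 (witness):
  At w0: \neg (s \to q) is false, \Box s is false, so \neg (s \to q) \to \Box s is true.
    At w0: \Box s requires s at every successor {w1, w4, w5, w6}.
      s fails at w4, so \Box s is false at w0.

Yes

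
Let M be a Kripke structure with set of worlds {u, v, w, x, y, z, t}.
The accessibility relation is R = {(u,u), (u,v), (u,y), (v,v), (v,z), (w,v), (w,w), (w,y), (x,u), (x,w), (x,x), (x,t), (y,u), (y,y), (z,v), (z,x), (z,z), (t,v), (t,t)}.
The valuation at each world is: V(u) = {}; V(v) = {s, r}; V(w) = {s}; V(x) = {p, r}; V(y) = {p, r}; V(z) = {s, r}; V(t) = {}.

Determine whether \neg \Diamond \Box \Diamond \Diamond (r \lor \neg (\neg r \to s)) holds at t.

Recall that \Box ψ holds at a world iff ψ holds at every accessible world, and \Diamond ψ holds iff ψ holds at some accessible world.
At t: \Diamond \Box \Diamond \Diamond (r \lor \neg (\neg r \to s)) is true, so \neg \Diamond \Box \Diamond \Diamond (r \lor \neg (\neg r \to s)) is false.
  At t: \Diamond \Box \Diamond \Diamond (r \lor \neg (\neg r \to s)) requires \Box \Diamond \Diamond (r \lor \neg (\neg r \to s)) at some successor in {v, t}.
    \Box \Diamond \Diamond (r \lor \neg (\neg r \to s)) holds at v, so \Diamond \Box \Diamond \Diamond (r \lor \neg (\neg r \to s)) is true at t.
      At v: \Box \Diamond \Diamond (r \lor \neg (\neg r \to s)) requires \Diamond \Diamond (r \lor \neg (\neg r \to s)) at every successor {v, z}.
        At v: \Diamond \Diamond (r \lor \neg (\neg r \to s)) is true.
        At z: \Diamond \Diamond (r \lor \neg (\neg r \to s)) is true.
      So \Box \Diamond \Diamond (r \lor \neg (\neg r \to s)) is true at v.

No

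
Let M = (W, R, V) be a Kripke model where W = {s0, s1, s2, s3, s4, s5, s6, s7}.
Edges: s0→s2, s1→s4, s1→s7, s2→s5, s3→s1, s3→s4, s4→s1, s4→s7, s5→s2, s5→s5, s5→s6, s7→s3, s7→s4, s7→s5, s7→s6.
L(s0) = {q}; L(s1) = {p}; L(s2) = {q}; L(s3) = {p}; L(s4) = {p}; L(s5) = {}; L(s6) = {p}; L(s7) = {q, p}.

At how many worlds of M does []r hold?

1

Let φ = []r. Evaluate φ at each world:
  s0 (successors {s2}): φ is false.
  s1 (successors {s4, s7}): φ is false.
  s2 (successors {s5}): φ is false.
  s3 (successors {s1, s4}): φ is false.
  s4 (successors {s1, s7}): φ is false.
  s5 (successors {s2, s5, s6}): φ is false.
  s6 (successors ∅): φ is true.
  s7 (successors {s3, s4, s5, s6}): φ is false.
For instance, at s7:
  At s7: []r requires r at every successor {s3, s4, s5, s6}.
    r fails at s3, so []r is false at s7.
Satisfying worlds: {s6}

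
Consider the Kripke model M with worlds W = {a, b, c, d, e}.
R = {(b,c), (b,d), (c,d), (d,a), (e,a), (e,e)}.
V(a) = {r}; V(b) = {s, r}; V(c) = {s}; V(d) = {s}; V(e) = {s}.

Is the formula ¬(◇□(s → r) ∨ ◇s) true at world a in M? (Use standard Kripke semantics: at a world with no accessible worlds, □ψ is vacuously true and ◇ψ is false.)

Yes

At a: ◇□(s → r) ∨ ◇s is false, so ¬(◇□(s → r) ∨ ◇s) is true.
  At a: ◇□(s → r) is false, ◇s is false, so ◇□(s → r) ∨ ◇s is false.
    At a: no accessible worlds, so ◇□(s → r) is false.
    At a: no accessible worlds, so ◇s is false.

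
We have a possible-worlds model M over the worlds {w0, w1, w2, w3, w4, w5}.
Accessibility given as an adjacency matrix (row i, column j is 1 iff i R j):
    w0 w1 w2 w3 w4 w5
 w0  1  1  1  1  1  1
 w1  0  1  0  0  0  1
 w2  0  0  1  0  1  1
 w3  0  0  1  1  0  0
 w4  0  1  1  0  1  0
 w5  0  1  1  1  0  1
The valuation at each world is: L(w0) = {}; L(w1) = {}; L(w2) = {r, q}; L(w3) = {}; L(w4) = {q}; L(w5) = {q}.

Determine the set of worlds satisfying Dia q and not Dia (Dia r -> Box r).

w2, w3

Let φ = Dia q and not Dia (Dia r -> Box r). Evaluate φ at each world:
  w0 (successors {w0, w1, w2, w3, w4, w5}): φ is false.
  w1 (successors {w1, w5}): φ is false.
  w2 (successors {w2, w4, w5}): φ is true.
  w3 (successors {w2, w3}): φ is true.
  w4 (successors {w1, w2, w4}): φ is false.
  w5 (successors {w1, w2, w3, w5}): φ is false.
For instance, at w4:
  At w4: Dia q is true, not Dia (Dia r -> Box r) is false, so Dia q and not Dia (Dia r -> Box r) is false.
    At w4: Dia q requires q at some successor in {w1, w2, w4}.
      q holds at w2, so Dia q is true at w4.
    At w4: Dia (Dia r -> Box r) is true, so not Dia (Dia r -> Box r) is false.
      At w4: Dia (Dia r -> Box r) requires Dia r -> Box r at some successor in {w1, w2, w4}.
        Dia r -> Box r holds at w1, so Dia (Dia r -> Box r) is true at w4.
Satisfying worlds: {w2, w3}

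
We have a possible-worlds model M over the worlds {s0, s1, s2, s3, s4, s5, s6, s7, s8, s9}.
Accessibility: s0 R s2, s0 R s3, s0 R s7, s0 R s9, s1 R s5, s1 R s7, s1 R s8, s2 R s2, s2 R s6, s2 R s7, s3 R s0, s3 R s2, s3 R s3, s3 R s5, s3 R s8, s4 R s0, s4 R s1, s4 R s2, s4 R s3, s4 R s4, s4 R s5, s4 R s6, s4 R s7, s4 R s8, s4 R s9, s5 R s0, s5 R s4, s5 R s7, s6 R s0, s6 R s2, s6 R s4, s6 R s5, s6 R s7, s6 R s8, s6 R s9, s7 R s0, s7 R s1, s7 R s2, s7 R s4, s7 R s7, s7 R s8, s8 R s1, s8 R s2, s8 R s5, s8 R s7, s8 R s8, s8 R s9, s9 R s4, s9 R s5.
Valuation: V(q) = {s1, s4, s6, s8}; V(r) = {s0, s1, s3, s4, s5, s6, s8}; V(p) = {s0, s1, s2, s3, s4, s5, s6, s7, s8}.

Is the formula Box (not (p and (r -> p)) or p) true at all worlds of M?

Let φ = Box (not (p and (r -> p)) or p). Evaluate φ at each world:
  s0 (successors {s2, s3, s7, s9}): φ is true.
  s1 (successors {s5, s7, s8}): φ is true.
  s2 (successors {s2, s6, s7}): φ is true.
  s3 (successors {s0, s2, s3, s5, s8}): φ is true.
  s4 (successors {s0, s1, s2, s3, s4, s5, s6, s7, s8, s9}): φ is true.
  s5 (successors {s0, s4, s7}): φ is true.
  s6 (successors {s0, s2, s4, s5, s7, s8, s9}): φ is true.
  s7 (successors {s0, s1, s2, s4, s7, s8}): φ is true.
  s8 (successors {s1, s2, s5, s7, s8, s9}): φ is true.
  s9 (successors {s4, s5}): φ is true.
For instance, at s9:
  At s9: Box (not (p and (r -> p)) or p) requires not (p and (r -> p)) or p at every successor {s4, s5}.
    At s4: not (p and (r -> p)) or p is true.
    At s5: not (p and (r -> p)) or p is true.
  So Box (not (p and (r -> p)) or p) is true at s9.

Yes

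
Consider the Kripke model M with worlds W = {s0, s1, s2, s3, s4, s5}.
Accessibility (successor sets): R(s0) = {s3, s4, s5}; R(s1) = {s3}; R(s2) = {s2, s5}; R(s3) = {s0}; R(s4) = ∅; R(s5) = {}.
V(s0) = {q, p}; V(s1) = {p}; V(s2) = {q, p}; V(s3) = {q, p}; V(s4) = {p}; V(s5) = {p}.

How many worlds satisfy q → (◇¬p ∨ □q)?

4

Let φ = q → (◇¬p ∨ □q). Evaluate φ at each world:
  s0 (successors {s3, s4, s5}): φ is false.
  s1 (successors {s3}): φ is true.
  s2 (successors {s2, s5}): φ is false.
  s3 (successors {s0}): φ is true.
  s4 (successors ∅): φ is true.
  s5 (successors ∅): φ is true.
For instance, at s2:
  At s2: q is true, ◇¬p ∨ □q is false, so q → (◇¬p ∨ □q) is false.
    At s2: ◇¬p is false, □q is false, so ◇¬p ∨ □q is false.
      At s2: ◇¬p requires ¬p at some successor in {s2, s5}.
        At s2: ¬p is false.
        At s5: ¬p is false.
      So ◇¬p is false at s2.
      At s2: □q requires q at every successor {s2, s5}.
        q fails at s5, so □q is false at s2.
Satisfying worlds: {s1, s3, s4, s5}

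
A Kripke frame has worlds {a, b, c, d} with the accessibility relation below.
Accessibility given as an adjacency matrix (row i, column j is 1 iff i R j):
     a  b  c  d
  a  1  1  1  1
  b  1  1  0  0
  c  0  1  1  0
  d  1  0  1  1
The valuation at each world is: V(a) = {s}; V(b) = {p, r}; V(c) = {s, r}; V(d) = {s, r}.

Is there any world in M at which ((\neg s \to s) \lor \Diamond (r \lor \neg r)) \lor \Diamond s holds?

Recall that \Diamond ψ holds at a world iff ψ holds at some accessible world.
Let φ = ((\neg s \to s) \lor \Diamond (r \lor \neg r)) \lor \Diamond s. Evaluate φ at each world:
  a (successors {a, b, c, d}): φ is true.
  b (successors {a, b}): φ is true.
  c (successors {b, c}): φ is true.
  d (successors {a, c, d}): φ is true.
Detail at a (witness):
  At a: (\neg s \to s) \lor \Diamond (r \lor \neg r) is true, \Diamond s is true, so ((\neg s \to s) \lor \Diamond (r \lor \neg r)) \lor \Diamond s is true.
    At a: \neg s \to s is true, \Diamond (r \lor \neg r) is true, so (\neg s \to s) \lor \Diamond (r \lor \neg r) is true.
      At a: \Diamond (r \lor \neg r) requires r \lor \neg r at some successor in {a, b, c, d}.
        r \lor \neg r holds at a, so \Diamond (r \lor \neg r) is true at a.
    At a: \Diamond s requires s at some successor in {a, b, c, d}.
      s holds at a, so \Diamond s is true at a.

Yes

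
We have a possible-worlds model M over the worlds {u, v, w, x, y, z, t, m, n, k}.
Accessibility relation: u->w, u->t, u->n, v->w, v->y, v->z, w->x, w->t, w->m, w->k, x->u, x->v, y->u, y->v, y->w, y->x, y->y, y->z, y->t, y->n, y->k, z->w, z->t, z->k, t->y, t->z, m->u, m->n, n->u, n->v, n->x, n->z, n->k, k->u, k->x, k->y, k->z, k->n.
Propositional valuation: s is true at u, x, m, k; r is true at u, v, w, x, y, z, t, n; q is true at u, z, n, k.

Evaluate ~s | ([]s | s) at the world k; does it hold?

Yes

Recall that []ψ holds at a world iff ψ holds at every accessible world, and <>ψ holds iff ψ holds at some accessible world.
At k: ~s is false, []s | s is true, so ~s | ([]s | s) is true.
  At k: []s is false, s is true, so []s | s is true.
    At k: []s requires s at every successor {u, x, y, z, n}.
      s fails at y, so []s is false at k.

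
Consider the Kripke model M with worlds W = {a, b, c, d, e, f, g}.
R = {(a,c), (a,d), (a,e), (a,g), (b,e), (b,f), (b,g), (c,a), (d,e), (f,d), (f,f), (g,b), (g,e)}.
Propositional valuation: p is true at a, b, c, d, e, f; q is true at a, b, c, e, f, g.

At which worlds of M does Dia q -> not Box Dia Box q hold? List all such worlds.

Recall that Box ψ holds at a world iff ψ holds at every accessible world, and Dia ψ holds iff ψ holds at some accessible world.
Let φ = Dia q -> not Box Dia Box q. Evaluate φ at each world:
  a (successors {c, d, e, g}): φ is true.
  b (successors {e, f, g}): φ is true.
  c (successors {a}): φ is false.
  d (successors {e}): φ is true.
  e (successors ∅): φ is true.
  f (successors {d, f}): φ is false.
  g (successors {b, e}): φ is true.
For instance, at g:
  At g: Dia q is true, not Box Dia Box q is true, so Dia q -> not Box Dia Box q is true.
    At g: Dia q requires q at some successor in {b, e}.
      q holds at b, so Dia q is true at g.
    At g: Box Dia Box q is false, so not Box Dia Box q is true.
      At g: Box Dia Box q requires Dia Box q at every successor {b, e}.
        Dia Box q fails at e, so Box Dia Box q is false at g.
Satisfying worlds: {a, b, d, e, g}

a, b, d, e, g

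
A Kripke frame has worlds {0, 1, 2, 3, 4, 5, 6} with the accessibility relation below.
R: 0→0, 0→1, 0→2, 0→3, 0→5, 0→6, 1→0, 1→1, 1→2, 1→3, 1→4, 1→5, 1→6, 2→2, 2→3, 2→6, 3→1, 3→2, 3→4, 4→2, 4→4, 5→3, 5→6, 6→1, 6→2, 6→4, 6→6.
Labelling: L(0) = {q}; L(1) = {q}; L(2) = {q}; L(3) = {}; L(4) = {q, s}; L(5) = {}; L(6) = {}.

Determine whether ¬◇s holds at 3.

No

At 3: ◇s is true, so ¬◇s is false.
  At 3: ◇s requires s at some successor in {1, 2, 4}.
    s holds at 4, so ◇s is true at 3.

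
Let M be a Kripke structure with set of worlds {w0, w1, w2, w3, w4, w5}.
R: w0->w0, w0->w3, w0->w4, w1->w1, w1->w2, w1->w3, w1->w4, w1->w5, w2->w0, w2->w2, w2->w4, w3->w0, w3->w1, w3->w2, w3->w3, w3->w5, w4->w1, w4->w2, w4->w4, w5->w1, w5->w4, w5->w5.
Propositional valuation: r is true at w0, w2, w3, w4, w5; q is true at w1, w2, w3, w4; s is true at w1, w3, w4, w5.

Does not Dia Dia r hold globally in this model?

No

Recall that Dia ψ holds at a world iff ψ holds at some accessible world.
Let φ = not Dia Dia r. Evaluate φ at each world:
  w0 (successors {w0, w3, w4}): φ is false.
  w1 (successors {w1, w2, w3, w4, w5}): φ is false.
  w2 (successors {w0, w2, w4}): φ is false.
  w3 (successors {w0, w1, w2, w3, w5}): φ is false.
  w4 (successors {w1, w2, w4}): φ is false.
  w5 (successors {w1, w4, w5}): φ is false.
Detail at w0 (counterexample):
  At w0: Dia Dia r is true, so not Dia Dia r is false.
    At w0: Dia Dia r requires Dia r at some successor in {w0, w3, w4}.
      Dia r holds at w0, so Dia Dia r is true at w0.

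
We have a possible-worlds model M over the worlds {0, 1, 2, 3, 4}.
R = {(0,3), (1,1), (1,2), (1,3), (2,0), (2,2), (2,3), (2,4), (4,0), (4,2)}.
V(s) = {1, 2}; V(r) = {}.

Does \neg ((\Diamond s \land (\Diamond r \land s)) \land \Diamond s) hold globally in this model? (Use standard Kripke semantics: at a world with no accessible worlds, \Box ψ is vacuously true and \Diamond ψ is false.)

Let φ = \neg ((\Diamond s \land (\Diamond r \land s)) \land \Diamond s). Evaluate φ at each world:
  0 (successors {3}): φ is true.
  1 (successors {1, 2, 3}): φ is true.
  2 (successors {0, 2, 3, 4}): φ is true.
  3 (successors ∅): φ is true.
  4 (successors {0, 2}): φ is true.
For instance, at 0:
  At 0: (\Diamond s \land (\Diamond r \land s)) \land \Diamond s is false, so \neg ((\Diamond s \land (\Diamond r \land s)) \land \Diamond s) is true.
    At 0: \Diamond s \land (\Diamond r \land s) is false, \Diamond s is false, so (\Diamond s \land (\Diamond r \land s)) \land \Diamond s is false.
      At 0: \Diamond s is false, \Diamond r \land s is false, so \Diamond s \land (\Diamond r \land s) is false.
      At 0: \Diamond s requires s at some successor in {3}.
        At 3: s is false.
      So \Diamond s is false at 0.

Yes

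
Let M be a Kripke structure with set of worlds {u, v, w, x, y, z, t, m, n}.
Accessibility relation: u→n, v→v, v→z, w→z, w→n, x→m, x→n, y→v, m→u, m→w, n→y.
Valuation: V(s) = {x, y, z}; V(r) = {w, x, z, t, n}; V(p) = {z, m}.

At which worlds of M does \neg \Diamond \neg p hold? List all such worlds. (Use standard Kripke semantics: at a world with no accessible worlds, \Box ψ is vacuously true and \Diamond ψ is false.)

z, t

Let φ = \neg \Diamond \neg p. Evaluate φ at each world:
  u (successors {n}): φ is false.
  v (successors {v, z}): φ is false.
  w (successors {z, n}): φ is false.
  x (successors {m, n}): φ is false.
  y (successors {v}): φ is false.
  z (successors ∅): φ is true.
  t (successors ∅): φ is true.
  m (successors {u, w}): φ is false.
  n (successors {y}): φ is false.
For instance, at v:
  At v: \Diamond \neg p is true, so \neg \Diamond \neg p is false.
    At v: \Diamond \neg p requires \neg p at some successor in {v, z}.
      \neg p holds at v, so \Diamond \neg p is true at v.
Satisfying worlds: {z, t}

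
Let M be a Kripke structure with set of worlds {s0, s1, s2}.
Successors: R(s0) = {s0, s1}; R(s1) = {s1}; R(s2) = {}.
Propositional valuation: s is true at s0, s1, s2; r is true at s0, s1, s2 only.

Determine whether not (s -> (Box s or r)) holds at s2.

No

Recall that Box ψ holds at a world iff ψ holds at every accessible world, and Dia ψ holds iff ψ holds at some accessible world.
At s2: s -> (Box s or r) is true, so not (s -> (Box s or r)) is false.
  At s2: s is true, Box s or r is true, so s -> (Box s or r) is true.
    At s2: Box s is true, r is true, so Box s or r is true.
      At s2: no accessible worlds, so Box s holds vacuously.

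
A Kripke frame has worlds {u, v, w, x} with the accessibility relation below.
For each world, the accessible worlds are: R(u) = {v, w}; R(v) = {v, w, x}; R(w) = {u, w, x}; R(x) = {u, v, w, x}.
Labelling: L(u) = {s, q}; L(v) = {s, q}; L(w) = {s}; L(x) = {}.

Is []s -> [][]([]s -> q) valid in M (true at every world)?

Recall that []ψ holds at a world iff ψ holds at every accessible world, and <>ψ holds iff ψ holds at some accessible world.
Let φ = []s -> [][]([]s -> q). Evaluate φ at each world:
  u (successors {v, w}): φ is true.
  v (successors {v, w, x}): φ is true.
  w (successors {u, w, x}): φ is true.
  x (successors {u, v, w, x}): φ is true.
For instance, at v:
  At v: []s is false, [][]([]s -> q) is true, so []s -> [][]([]s -> q) is true.
    At v: []s requires s at every successor {v, w, x}.
      s fails at x, so []s is false at v.
    At v: [][]([]s -> q) requires []([]s -> q) at every successor {v, w, x}.
      At v: []([]s -> q) is true.
      At w: []([]s -> q) is true.
      At x: []([]s -> q) is true.
    So [][]([]s -> q) is true at v.

Yes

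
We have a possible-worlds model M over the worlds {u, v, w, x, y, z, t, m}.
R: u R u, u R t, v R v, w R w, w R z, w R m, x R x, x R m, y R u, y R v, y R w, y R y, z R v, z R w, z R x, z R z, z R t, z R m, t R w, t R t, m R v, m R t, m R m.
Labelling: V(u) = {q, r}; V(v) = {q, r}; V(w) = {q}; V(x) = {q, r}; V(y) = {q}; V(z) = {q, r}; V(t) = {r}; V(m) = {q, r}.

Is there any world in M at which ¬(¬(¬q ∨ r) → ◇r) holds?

Let φ = ¬(¬(¬q ∨ r) → ◇r). Evaluate φ at each world:
  u (successors {u, t}): φ is false.
  v (successors {v}): φ is false.
  w (successors {w, z, m}): φ is false.
  x (successors {x, m}): φ is false.
  y (successors {u, v, w, y}): φ is false.
  z (successors {v, w, x, z, t, m}): φ is false.
  t (successors {w, t}): φ is false.
  m (successors {v, t, m}): φ is false.
For instance, at w:
  At w: ¬(¬q ∨ r) → ◇r is true, so ¬(¬(¬q ∨ r) → ◇r) is false.
    At w: ¬(¬q ∨ r) is true, ◇r is true, so ¬(¬q ∨ r) → ◇r is true.
      At w: ◇r requires r at some successor in {w, z, m}.
        r holds at z, so ◇r is true at w.

No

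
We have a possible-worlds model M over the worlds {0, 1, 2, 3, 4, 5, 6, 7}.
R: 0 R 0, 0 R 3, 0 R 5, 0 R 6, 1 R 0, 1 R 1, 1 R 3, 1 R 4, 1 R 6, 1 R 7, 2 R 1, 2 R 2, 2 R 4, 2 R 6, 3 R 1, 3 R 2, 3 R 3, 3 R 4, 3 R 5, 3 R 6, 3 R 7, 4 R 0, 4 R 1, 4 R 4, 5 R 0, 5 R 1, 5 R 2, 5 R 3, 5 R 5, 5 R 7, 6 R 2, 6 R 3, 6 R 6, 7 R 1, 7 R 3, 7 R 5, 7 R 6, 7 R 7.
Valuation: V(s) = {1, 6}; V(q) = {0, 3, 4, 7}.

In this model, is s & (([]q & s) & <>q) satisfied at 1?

No

At 1: s is true, ([]q & s) & <>q is false, so s & (([]q & s) & <>q) is false.
  At 1: []q & s is false, <>q is true, so ([]q & s) & <>q is false.
    At 1: []q is false, s is true, so []q & s is false.
      At 1: []q requires q at every successor {0, 1, 3, 4, 6, 7}.
        q fails at 1, so []q is false at 1.
    At 1: <>q requires q at some successor in {0, 1, 3, 4, 6, 7}.
      q holds at 0, so <>q is true at 1.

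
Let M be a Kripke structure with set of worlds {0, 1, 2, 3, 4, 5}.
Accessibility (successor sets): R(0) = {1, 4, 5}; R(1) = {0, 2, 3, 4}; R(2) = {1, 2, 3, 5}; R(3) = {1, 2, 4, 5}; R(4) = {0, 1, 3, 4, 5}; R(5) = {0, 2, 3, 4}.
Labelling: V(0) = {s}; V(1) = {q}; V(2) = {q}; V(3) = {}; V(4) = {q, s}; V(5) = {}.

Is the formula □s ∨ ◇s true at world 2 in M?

No

At 2: □s is false, ◇s is false, so □s ∨ ◇s is false.
  At 2: □s requires s at every successor {1, 2, 3, 5}.
    s fails at 1, so □s is false at 2.
  At 2: ◇s requires s at some successor in {1, 2, 3, 5}.
    At 1: s is false.
    At 2: s is false.
    At 3: s is false.
    At 5: s is false.
  So ◇s is false at 2.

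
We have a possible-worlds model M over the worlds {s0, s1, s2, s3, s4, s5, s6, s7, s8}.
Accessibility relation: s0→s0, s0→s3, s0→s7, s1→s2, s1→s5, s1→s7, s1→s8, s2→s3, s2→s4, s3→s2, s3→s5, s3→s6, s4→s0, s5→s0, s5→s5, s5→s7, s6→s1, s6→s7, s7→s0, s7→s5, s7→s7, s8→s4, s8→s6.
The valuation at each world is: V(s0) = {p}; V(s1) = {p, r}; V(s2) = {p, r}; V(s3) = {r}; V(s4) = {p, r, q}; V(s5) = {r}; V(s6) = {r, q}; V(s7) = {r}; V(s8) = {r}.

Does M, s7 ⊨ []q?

No

At s7: []q requires q at every successor {s0, s5, s7}.
  q fails at s0, so []q is false at s7.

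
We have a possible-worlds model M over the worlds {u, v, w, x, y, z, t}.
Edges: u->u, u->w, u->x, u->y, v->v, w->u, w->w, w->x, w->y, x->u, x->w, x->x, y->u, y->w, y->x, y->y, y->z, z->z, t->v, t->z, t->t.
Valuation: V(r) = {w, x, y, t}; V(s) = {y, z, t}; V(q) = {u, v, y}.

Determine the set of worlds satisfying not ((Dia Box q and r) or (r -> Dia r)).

none

Recall that Box ψ holds at a world iff ψ holds at every accessible world, and Dia ψ holds iff ψ holds at some accessible world.
Let φ = not ((Dia Box q and r) or (r -> Dia r)). Evaluate φ at each world:
  u (successors {u, w, x, y}): φ is false.
  v (successors {v}): φ is false.
  w (successors {u, w, x, y}): φ is false.
  x (successors {u, w, x}): φ is false.
  y (successors {u, w, x, y, z}): φ is false.
  z (successors {z}): φ is false.
  t (successors {v, z, t}): φ is false.
For instance, at x:
  At x: (Dia Box q and r) or (r -> Dia r) is true, so not ((Dia Box q and r) or (r -> Dia r)) is false.
    At x: Dia Box q and r is false, r -> Dia r is true, so (Dia Box q and r) or (r -> Dia r) is true.
      At x: Dia Box q is false, r is true, so Dia Box q and r is false.
      At x: r is true, Dia r is true, so r -> Dia r is true.
Satisfying worlds: none.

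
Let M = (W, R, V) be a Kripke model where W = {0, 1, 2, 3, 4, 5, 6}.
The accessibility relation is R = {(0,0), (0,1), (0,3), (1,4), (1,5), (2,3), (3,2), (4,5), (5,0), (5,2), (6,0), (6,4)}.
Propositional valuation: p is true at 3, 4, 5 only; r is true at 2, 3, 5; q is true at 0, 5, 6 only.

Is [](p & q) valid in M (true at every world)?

Recall that []ψ holds at a world iff ψ holds at every accessible world, and <>ψ holds iff ψ holds at some accessible world.
Let φ = [](p & q). Evaluate φ at each world:
  0 (successors {0, 1, 3}): φ is false.
  1 (successors {4, 5}): φ is false.
  2 (successors {3}): φ is false.
  3 (successors {2}): φ is false.
  4 (successors {5}): φ is true.
  5 (successors {0, 2}): φ is false.
  6 (successors {0, 4}): φ is false.
Detail at 0 (counterexample):
  At 0: [](p & q) requires p & q at every successor {0, 1, 3}.
    p & q fails at 0, so [](p & q) is false at 0.

No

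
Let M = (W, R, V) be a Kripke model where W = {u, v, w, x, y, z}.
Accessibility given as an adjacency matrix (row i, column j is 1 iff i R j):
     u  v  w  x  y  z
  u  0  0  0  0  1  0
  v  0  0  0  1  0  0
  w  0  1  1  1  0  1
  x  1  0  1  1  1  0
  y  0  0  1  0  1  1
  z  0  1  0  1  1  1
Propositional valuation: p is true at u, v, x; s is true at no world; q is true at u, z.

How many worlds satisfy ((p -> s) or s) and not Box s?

Let φ = ((p -> s) or s) and not Box s. Evaluate φ at each world:
  u (successors {y}): φ is false.
  v (successors {x}): φ is false.
  w (successors {v, w, x, z}): φ is true.
  x (successors {u, w, x, y}): φ is false.
  y (successors {w, y, z}): φ is true.
  z (successors {v, x, y, z}): φ is true.
For instance, at x:
  At x: (p -> s) or s is false, not Box s is true, so ((p -> s) or s) and not Box s is false.
    At x: Box s is false, so not Box s is true.
      At x: Box s requires s at every successor {u, w, x, y}.
        s fails at u, so Box s is false at x.
Satisfying worlds: {w, y, z}

3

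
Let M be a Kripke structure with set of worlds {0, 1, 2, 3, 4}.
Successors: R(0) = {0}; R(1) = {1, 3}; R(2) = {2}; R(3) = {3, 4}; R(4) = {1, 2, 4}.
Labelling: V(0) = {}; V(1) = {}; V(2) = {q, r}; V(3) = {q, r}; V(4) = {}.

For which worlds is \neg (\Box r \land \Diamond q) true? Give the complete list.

0, 1, 3, 4

Let φ = \neg (\Box r \land \Diamond q). Evaluate φ at each world:
  0 (successors {0}): φ is true.
  1 (successors {1, 3}): φ is true.
  2 (successors {2}): φ is false.
  3 (successors {3, 4}): φ is true.
  4 (successors {1, 2, 4}): φ is true.
For instance, at 2:
  At 2: \Box r \land \Diamond q is true, so \neg (\Box r \land \Diamond q) is false.
    At 2: \Box r is true, \Diamond q is true, so \Box r \land \Diamond q is true.
      At 2: \Box r requires r at every successor {2}.
        At 2: r is true.
      So \Box r is true at 2.
      At 2: \Diamond q requires q at some successor in {2}.
        q holds at 2, so \Diamond q is true at 2.
Satisfying worlds: {0, 1, 3, 4}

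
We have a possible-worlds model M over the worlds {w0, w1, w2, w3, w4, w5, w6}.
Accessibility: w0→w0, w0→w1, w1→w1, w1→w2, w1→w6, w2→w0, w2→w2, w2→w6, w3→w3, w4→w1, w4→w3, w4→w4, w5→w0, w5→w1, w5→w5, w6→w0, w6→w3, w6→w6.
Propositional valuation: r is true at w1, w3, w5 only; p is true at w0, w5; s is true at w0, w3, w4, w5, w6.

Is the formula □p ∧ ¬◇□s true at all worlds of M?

No

Let φ = □p ∧ ¬◇□s. Evaluate φ at each world:
  w0 (successors {w0, w1}): φ is false.
  w1 (successors {w1, w2, w6}): φ is false.
  w2 (successors {w0, w2, w6}): φ is false.
  w3 (successors {w3}): φ is false.
  w4 (successors {w1, w3, w4}): φ is false.
  w5 (successors {w0, w1, w5}): φ is false.
  w6 (successors {w0, w3, w6}): φ is false.
Detail at w0 (counterexample):
  At w0: □p is false, ¬◇□s is true, so □p ∧ ¬◇□s is false.
    At w0: □p requires p at every successor {w0, w1}.
      p fails at w1, so □p is false at w0.
    At w0: ◇□s is false, so ¬◇□s is true.
      At w0: ◇□s requires □s at some successor in {w0, w1}.
        At w0: □s is false.
        At w1: □s is false.
      So ◇□s is false at w0.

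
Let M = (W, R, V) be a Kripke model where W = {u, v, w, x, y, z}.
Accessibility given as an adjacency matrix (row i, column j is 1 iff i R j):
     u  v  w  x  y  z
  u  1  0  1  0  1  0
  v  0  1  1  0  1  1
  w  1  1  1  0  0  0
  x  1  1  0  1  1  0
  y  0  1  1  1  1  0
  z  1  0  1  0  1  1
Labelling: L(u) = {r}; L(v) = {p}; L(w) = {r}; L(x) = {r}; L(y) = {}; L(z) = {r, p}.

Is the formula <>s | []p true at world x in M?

At x: <>s is false, []p is false, so <>s | []p is false.
  At x: <>s requires s at some successor in {u, v, x, y}.
    At u: s is false.
    At v: s is false.
    At x: s is false.
    At y: s is false.
  So <>s is false at x.
  At x: []p requires p at every successor {u, v, x, y}.
    p fails at u, so []p is false at x.

No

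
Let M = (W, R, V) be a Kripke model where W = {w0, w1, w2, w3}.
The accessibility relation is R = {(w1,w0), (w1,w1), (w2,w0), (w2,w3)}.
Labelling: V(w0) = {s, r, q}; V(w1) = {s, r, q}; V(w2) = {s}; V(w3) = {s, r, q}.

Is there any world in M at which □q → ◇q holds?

Yes

Recall that □ψ holds at a world iff ψ holds at every accessible world, and ◇ψ holds iff ψ holds at some accessible world.
Let φ = □q → ◇q. Evaluate φ at each world:
  w0 (successors ∅): φ is false.
  w1 (successors {w0, w1}): φ is true.
  w2 (successors {w0, w3}): φ is true.
  w3 (successors ∅): φ is false.
Detail at w1 (witness):
  At w1: □q is true, ◇q is true, so □q → ◇q is true.
    At w1: □q requires q at every successor {w0, w1}.
      At w0: q is true.
      At w1: q is true.
    So □q is true at w1.
    At w1: ◇q requires q at some successor in {w0, w1}.
      q holds at w0, so ◇q is true at w1.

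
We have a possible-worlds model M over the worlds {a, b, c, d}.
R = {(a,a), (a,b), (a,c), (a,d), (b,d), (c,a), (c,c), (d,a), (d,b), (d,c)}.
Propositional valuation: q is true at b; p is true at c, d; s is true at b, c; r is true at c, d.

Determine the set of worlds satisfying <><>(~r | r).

a, b, c, d

Let φ = <><>(~r | r). Evaluate φ at each world:
  a (successors {a, b, c, d}): φ is true.
  b (successors {d}): φ is true.
  c (successors {a, c}): φ is true.
  d (successors {a, b, c}): φ is true.
For instance, at c:
  At c: <><>(~r | r) requires <>(~r | r) at some successor in {a, c}.
    <>(~r | r) holds at a, so <><>(~r | r) is true at c.
      At a: <>(~r | r) requires ~r | r at some successor in {a, b, c, d}.
        ~r | r holds at a, so <>(~r | r) is true at a.
Satisfying worlds: {a, b, c, d}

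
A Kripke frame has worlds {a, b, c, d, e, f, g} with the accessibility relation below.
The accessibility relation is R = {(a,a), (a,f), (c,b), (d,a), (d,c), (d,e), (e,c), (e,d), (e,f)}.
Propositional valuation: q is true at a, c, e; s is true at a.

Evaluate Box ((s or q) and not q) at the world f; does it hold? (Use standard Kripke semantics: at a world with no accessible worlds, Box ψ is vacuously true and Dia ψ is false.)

At f: no accessible worlds, so Box ((s or q) and not q) holds vacuously.

Yes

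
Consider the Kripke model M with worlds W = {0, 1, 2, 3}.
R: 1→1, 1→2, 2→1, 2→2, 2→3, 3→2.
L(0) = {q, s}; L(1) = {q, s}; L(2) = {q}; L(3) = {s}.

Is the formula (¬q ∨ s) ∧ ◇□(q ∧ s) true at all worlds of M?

Recall that □ψ holds at a world iff ψ holds at every accessible world, and ◇ψ holds iff ψ holds at some accessible world.
Let φ = (¬q ∨ s) ∧ ◇□(q ∧ s). Evaluate φ at each world:
  0 (successors ∅): φ is false.
  1 (successors {1, 2}): φ is false.
  2 (successors {1, 2, 3}): φ is false.
  3 (successors {2}): φ is false.
Detail at 0 (counterexample):
  At 0: ¬q ∨ s is true, ◇□(q ∧ s) is false, so (¬q ∨ s) ∧ ◇□(q ∧ s) is false.
    At 0: no accessible worlds, so ◇□(q ∧ s) is false.

No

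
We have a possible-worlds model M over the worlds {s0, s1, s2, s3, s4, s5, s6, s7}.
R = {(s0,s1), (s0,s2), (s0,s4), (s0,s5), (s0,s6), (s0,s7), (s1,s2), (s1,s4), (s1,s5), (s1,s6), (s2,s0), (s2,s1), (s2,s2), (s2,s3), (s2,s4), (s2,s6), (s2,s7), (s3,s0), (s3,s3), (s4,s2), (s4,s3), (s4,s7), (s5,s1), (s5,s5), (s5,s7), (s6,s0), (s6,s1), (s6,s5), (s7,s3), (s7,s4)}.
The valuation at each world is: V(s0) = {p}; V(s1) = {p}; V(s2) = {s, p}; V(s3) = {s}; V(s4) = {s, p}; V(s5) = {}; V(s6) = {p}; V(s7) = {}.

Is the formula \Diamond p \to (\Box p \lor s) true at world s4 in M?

At s4: \Diamond p is true, \Box p \lor s is true, so \Diamond p \to (\Box p \lor s) is true.
  At s4: \Diamond p requires p at some successor in {s2, s3, s7}.
    p holds at s2, so \Diamond p is true at s4.
  At s4: \Box p is false, s is true, so \Box p \lor s is true.
    At s4: \Box p requires p at every successor {s2, s3, s7}.
      p fails at s3, so \Box p is false at s4.

Yes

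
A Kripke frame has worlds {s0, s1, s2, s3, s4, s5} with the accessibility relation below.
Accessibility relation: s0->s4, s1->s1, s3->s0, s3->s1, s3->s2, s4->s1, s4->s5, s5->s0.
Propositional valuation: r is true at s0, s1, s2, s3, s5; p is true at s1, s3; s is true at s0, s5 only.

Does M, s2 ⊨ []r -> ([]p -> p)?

No

At s2: []r is true, []p -> p is false, so []r -> ([]p -> p) is false.
  At s2: no accessible worlds, so []r holds vacuously.
  At s2: []p is true, p is false, so []p -> p is false.
    At s2: no accessible worlds, so []p holds vacuously.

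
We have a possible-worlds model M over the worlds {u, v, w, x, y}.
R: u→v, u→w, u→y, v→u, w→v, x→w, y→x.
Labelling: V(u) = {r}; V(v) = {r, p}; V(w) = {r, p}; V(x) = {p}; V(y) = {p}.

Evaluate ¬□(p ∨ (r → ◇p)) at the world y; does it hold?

No

At y: □(p ∨ (r → ◇p)) is true, so ¬□(p ∨ (r → ◇p)) is false.
  At y: □(p ∨ (r → ◇p)) requires p ∨ (r → ◇p) at every successor {x}.
      At x: p is true, r → ◇p is true, so p ∨ (r → ◇p) is true.
  So □(p ∨ (r → ◇p)) is true at y.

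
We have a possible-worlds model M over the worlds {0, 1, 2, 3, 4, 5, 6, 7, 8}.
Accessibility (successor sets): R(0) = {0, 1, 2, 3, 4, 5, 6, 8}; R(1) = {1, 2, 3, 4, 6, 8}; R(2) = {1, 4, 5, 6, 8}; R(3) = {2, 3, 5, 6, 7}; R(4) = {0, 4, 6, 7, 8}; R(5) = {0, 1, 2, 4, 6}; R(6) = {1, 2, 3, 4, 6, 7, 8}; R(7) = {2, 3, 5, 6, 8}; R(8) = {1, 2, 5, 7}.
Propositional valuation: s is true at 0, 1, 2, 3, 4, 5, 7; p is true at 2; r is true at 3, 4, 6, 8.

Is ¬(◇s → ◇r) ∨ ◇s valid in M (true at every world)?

Let φ = ¬(◇s → ◇r) ∨ ◇s. Evaluate φ at each world:
  0 (successors {0, 1, 2, 3, 4, 5, 6, 8}): φ is true.
  1 (successors {1, 2, 3, 4, 6, 8}): φ is true.
  2 (successors {1, 4, 5, 6, 8}): φ is true.
  3 (successors {2, 3, 5, 6, 7}): φ is true.
  4 (successors {0, 4, 6, 7, 8}): φ is true.
  5 (successors {0, 1, 2, 4, 6}): φ is true.
  6 (successors {1, 2, 3, 4, 6, 7, 8}): φ is true.
  7 (successors {2, 3, 5, 6, 8}): φ is true.
  8 (successors {1, 2, 5, 7}): φ is true.
For instance, at 7:
  At 7: ¬(◇s → ◇r) is false, ◇s is true, so ¬(◇s → ◇r) ∨ ◇s is true.
    At 7: ◇s → ◇r is true, so ¬(◇s → ◇r) is false.
      At 7: ◇s is true, ◇r is true, so ◇s → ◇r is true.
    At 7: ◇s requires s at some successor in {2, 3, 5, 6, 8}.
      s holds at 2, so ◇s is true at 7.

Yes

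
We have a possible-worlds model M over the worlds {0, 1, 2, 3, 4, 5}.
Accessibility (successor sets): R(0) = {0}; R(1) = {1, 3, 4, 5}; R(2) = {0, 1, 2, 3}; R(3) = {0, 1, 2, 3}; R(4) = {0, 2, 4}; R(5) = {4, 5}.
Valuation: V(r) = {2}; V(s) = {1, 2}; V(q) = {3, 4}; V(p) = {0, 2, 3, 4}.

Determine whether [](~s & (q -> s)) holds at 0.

Yes

At 0: [](~s & (q -> s)) requires ~s & (q -> s) at every successor {0}.
  At 0: ~s & (q -> s) is true.
So [](~s & (q -> s)) is true at 0.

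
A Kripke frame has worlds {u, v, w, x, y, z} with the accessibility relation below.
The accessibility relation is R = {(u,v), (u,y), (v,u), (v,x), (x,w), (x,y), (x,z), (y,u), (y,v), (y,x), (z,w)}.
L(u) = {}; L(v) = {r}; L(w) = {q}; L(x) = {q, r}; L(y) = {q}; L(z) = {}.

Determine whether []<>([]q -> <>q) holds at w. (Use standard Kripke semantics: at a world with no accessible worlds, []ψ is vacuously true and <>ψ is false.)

At w: no accessible worlds, so []<>([]q -> <>q) holds vacuously.

Yes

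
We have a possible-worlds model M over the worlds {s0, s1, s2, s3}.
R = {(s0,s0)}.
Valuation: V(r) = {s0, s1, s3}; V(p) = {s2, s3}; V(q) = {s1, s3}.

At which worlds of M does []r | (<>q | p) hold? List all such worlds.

Let φ = []r | (<>q | p). Evaluate φ at each world:
  s0 (successors {s0}): φ is true.
  s1 (successors ∅): φ is true.
  s2 (successors ∅): φ is true.
  s3 (successors ∅): φ is true.
For instance, at s0:
  At s0: []r is true, <>q | p is false, so []r | (<>q | p) is true.
    At s0: []r requires r at every successor {s0}.
      At s0: r is true.
    So []r is true at s0.
    At s0: <>q is false, p is false, so <>q | p is false.
      At s0: <>q requires q at some successor in {s0}.
        At s0: q is false.
      So <>q is false at s0.
Satisfying worlds: {s0, s1, s2, s3}

s0, s1, s2, s3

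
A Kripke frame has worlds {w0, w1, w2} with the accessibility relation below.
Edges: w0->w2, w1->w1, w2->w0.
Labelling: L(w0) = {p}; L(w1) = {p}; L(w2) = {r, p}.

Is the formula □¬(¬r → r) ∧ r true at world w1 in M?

No

At w1: □¬(¬r → r) is true, r is false, so □¬(¬r → r) ∧ r is false.
  At w1: □¬(¬r → r) requires ¬(¬r → r) at every successor {w1}.
    At w1: ¬(¬r → r) is true.
  So □¬(¬r → r) is true at w1.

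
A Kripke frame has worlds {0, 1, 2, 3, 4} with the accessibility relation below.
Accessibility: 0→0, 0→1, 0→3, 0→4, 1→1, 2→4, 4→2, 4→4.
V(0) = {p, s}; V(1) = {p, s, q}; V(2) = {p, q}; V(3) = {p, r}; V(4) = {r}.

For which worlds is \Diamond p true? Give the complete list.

Recall that \Diamond ψ holds at a world iff ψ holds at some accessible world.
Let φ = \Diamond p. Evaluate φ at each world:
  0 (successors {0, 1, 3, 4}): φ is true.
  1 (successors {1}): φ is true.
  2 (successors {4}): φ is false.
  3 (successors ∅): φ is false.
  4 (successors {2, 4}): φ is true.
For instance, at 0:
  At 0: \Diamond p requires p at some successor in {0, 1, 3, 4}.
    p holds at 0, so \Diamond p is true at 0.
Satisfying worlds: {0, 1, 4}

0, 1, 4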